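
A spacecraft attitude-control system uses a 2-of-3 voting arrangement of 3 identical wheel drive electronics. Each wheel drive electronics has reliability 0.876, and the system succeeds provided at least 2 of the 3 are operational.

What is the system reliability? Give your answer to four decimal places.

R = Σ_{i=2}^{3} C(3,i) p^i (1−p)^{3−i} with p = 0.876
C(3,2)·0.876^2·0.124^1 = 0.285464
C(3,3)·0.876^3·0.124^0 = 0.672221
Sum = 0.9577

0.9577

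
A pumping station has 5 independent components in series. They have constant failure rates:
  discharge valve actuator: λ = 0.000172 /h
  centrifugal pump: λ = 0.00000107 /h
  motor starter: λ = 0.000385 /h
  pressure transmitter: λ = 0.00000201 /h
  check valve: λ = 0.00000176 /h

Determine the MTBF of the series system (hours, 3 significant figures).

Series of exponential components: λ_sys = Σ λ_i
λ_sys = 0.000172 + 0.00000107 + 0.000385 + 0.00000201 + 0.00000176 = 5.6184e-04 /h
MTBF = 1 / λ_sys = 1780 h

1780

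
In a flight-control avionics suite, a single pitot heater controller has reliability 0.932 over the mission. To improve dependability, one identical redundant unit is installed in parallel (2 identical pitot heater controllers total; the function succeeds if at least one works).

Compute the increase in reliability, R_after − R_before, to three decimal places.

R_before = 0.932
R_after = 1 − (1 − 0.932)^2 = 0.995
ΔR = 0.995 − 0.932 = 0.063

0.063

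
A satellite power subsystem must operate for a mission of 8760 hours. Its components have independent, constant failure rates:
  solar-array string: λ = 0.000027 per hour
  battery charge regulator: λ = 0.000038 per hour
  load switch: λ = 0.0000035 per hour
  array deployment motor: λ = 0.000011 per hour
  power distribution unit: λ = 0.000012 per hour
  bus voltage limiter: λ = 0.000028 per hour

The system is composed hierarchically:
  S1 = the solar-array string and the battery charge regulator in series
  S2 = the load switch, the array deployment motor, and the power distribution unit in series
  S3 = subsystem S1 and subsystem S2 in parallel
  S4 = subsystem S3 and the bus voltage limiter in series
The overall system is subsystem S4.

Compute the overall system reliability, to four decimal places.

R(solar-array string) = exp(−0.000027 × 8760) = 0.789370
R(battery charge regulator) = exp(−0.000038 × 8760) = 0.716856
R(load switch) = exp(−0.0000035 × 8760) = 0.969805
R(array deployment motor) = exp(−0.000011 × 8760) = 0.908137
R(power distribution unit) = exp(−0.000012 × 8760) = 0.900216
R(bus voltage limiter) = exp(−0.000028 × 8760) = 0.782485
Series (solar-array string and battery charge regulator): 0.789370 × 0.716856 = 0.565865
Series (load switch, array deployment motor, and power distribution unit): 0.969805 × 0.908137 × 0.900216 = 0.792834
Parallel ([0.565865] and [0.792834]): 1 − (1 − 0.565865)(1 − 0.792834) = 0.910062
Series ([0.910062] and bus voltage limiter): 0.910062 × 0.782485 = 0.7121

0.7121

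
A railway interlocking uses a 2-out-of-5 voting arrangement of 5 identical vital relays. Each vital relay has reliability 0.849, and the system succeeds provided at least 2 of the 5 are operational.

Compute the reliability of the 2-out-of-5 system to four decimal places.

0.9977

R = Σ_{i=2}^{5} C(5,i) p^i (1−p)^{5−i} with p = 0.849
C(5,2)·0.849^2·0.151^3 = 0.024817
C(5,3)·0.849^3·0.151^2 = 0.139533
C(5,4)·0.849^4·0.151^1 = 0.392263
C(5,5)·0.849^5·0.151^0 = 0.441101
Sum = 0.9977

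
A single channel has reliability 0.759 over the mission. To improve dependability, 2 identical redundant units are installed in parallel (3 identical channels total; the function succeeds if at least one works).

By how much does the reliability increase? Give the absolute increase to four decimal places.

0.2270

R_before = 0.759
R_after = 1 − (1 − 0.759)^3 = 0.9860
ΔR = 0.9860 − 0.759 = 0.2270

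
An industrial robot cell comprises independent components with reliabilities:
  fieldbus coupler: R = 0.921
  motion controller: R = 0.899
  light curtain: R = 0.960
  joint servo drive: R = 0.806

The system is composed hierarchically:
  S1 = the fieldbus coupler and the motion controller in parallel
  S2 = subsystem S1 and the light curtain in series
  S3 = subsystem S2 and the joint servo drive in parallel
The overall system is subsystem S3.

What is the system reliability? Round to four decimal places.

0.9908

Parallel (fieldbus coupler and motion controller): 1 − (1 − 0.921000)(1 − 0.899000) = 0.992021
Series ([0.992021] and light curtain): 0.992021 × 0.960000 = 0.952340
Parallel ([0.952340] and joint servo drive): 1 − (1 − 0.952340)(1 − 0.806000) = 0.9908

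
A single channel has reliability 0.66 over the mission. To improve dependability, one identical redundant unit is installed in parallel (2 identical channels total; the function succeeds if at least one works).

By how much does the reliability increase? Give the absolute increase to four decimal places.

R_before = 0.66
R_after = 1 − (1 − 0.66)^2 = 0.8844
ΔR = 0.8844 − 0.66 = 0.2244

0.2244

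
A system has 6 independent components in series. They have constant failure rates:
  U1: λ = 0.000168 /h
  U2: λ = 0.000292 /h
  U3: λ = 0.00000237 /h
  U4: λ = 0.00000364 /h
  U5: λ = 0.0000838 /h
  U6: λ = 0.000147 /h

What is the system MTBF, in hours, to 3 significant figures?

Series of exponential components: λ_sys = Σ λ_i
λ_sys = 0.000168 + 0.000292 + 0.00000237 + 0.00000364 + 0.0000838 + 0.000147 = 6.9681e-04 /h
MTBF = 1 / λ_sys = 1440 h

1440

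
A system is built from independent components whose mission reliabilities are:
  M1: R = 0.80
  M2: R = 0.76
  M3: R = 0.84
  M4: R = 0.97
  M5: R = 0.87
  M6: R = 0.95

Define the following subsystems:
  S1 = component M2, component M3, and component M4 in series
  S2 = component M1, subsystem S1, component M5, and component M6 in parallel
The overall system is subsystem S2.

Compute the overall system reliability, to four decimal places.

0.9995

Series (M2, M3, and M4): 0.760000 × 0.840000 × 0.970000 = 0.619248
Parallel (M1, [0.619248], M5, and M6): 1 − (1 − 0.800000)(1 − 0.619248)(1 − 0.870000)(1 − 0.950000) = 0.9995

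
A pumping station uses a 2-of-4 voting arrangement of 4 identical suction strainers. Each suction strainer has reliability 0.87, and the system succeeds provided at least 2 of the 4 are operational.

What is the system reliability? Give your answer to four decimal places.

0.9921

R = Σ_{i=2}^{4} C(4,i) p^i (1−p)^{4−i} with p = 0.87
C(4,2)·0.87^2·0.13^2 = 0.076750
C(4,3)·0.87^3·0.13^1 = 0.342422
C(4,4)·0.87^4·0.13^0 = 0.572898
Sum = 0.9921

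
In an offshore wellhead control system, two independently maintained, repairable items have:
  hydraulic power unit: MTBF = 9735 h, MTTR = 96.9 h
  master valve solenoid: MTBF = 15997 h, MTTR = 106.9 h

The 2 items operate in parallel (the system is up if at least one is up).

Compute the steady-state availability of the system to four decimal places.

0.9999

A(hydraulic power unit) = MTBF/(MTBF+MTTR) = 9735/(9735+96.9) = 0.990144
A(master valve solenoid) = MTBF/(MTBF+MTTR) = 15997/(15997+106.9) = 0.993362
Parallel availability: 1 − (1 − 0.990144)(1 − 0.993362) = 0.9999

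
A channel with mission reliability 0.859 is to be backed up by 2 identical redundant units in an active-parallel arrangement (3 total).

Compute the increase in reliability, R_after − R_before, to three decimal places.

0.138

R_before = 0.859
R_after = 1 − (1 − 0.859)^3 = 0.997
ΔR = 0.997 − 0.859 = 0.138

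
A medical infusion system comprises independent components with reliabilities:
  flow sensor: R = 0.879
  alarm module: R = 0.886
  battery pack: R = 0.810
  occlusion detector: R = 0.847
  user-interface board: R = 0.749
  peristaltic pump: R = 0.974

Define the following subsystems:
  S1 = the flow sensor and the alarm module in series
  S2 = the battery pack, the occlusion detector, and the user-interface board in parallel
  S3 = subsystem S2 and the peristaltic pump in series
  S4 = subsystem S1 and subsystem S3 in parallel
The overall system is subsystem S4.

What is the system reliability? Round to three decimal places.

Series (flow sensor and alarm module): 0.87900 × 0.88600 = 0.77879
Parallel (battery pack, occlusion detector, and user-interface board): 1 − (1 − 0.81000)(1 − 0.84700)(1 − 0.74900) = 0.99270
Series ([0.99270] and peristaltic pump): 0.99270 × 0.97400 = 0.96689
Parallel ([0.77879] and [0.96689]): 1 − (1 − 0.77879)(1 − 0.96689) = 0.993

0.993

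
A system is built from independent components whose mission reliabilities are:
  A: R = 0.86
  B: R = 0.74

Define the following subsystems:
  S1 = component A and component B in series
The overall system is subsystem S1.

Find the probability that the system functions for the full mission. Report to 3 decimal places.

0.636

Series (A and B): 0.86000 × 0.74000 = 0.636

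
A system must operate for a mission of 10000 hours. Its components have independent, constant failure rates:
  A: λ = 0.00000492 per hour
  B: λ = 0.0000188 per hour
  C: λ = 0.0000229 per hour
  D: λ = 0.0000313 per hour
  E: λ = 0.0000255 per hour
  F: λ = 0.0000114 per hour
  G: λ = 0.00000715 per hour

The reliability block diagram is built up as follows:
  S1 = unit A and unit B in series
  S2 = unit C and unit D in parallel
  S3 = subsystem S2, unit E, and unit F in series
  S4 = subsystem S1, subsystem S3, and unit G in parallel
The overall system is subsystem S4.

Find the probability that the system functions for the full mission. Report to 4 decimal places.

0.9949

R(A) = exp(−0.00000492 × 10000) = 0.951991
R(B) = exp(−0.0000188 × 10000) = 0.828615
R(C) = exp(−0.0000229 × 10000) = 0.795329
R(D) = exp(−0.0000313 × 10000) = 0.731250
R(E) = exp(−0.0000255 × 10000) = 0.774916
R(F) = exp(−0.0000114 × 10000) = 0.892258
R(G) = exp(−0.00000715 × 10000) = 0.930996
Series (A and B): 0.951991 × 0.828615 = 0.788834
Parallel (C and D): 1 − (1 − 0.795329)(1 − 0.731250) = 0.944995
Series ([0.944995], E, and F): 0.944995 × 0.774916 × 0.892258 = 0.653393
Parallel ([0.788834], [0.653393], and G): 1 − (1 − 0.788834)(1 − 0.653393)(1 − 0.930996) = 0.9949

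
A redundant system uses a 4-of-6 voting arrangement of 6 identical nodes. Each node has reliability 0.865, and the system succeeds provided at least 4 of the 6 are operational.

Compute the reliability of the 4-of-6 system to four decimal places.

0.9642

R = Σ_{i=4}^{6} C(6,i) p^i (1−p)^{6−i} with p = 0.865
C(6,4)·0.865^4·0.135^2 = 0.153046
C(6,5)·0.865^5·0.135^1 = 0.392252
C(6,6)·0.865^6·0.135^0 = 0.418887
Sum = 0.9642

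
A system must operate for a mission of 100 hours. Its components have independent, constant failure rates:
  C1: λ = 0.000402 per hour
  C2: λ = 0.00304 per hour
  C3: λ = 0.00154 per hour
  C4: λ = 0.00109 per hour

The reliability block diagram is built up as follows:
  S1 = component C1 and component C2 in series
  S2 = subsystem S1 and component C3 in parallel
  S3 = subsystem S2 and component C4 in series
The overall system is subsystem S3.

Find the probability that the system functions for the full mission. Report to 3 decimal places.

0.859

R(C1) = exp(−0.000402 × 100) = 0.96060
R(C2) = exp(−0.00304 × 100) = 0.73786
R(C3) = exp(−0.00154 × 100) = 0.85727
R(C4) = exp(−0.00109 × 100) = 0.89673
Series (C1 and C2): 0.96060 × 0.73786 = 0.70879
Parallel ([0.70879] and C3): 1 − (1 − 0.70879)(1 − 0.85727) = 0.95844
Series ([0.95844] and C4): 0.95844 × 0.89673 = 0.859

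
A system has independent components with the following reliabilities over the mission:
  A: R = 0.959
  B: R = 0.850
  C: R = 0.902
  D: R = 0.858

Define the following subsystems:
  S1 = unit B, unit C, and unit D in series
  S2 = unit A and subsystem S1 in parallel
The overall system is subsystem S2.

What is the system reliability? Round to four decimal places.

0.9860

Series (B, C, and D): 0.850000 × 0.902000 × 0.858000 = 0.657829
Parallel (A and [0.657829]): 1 − (1 − 0.959000)(1 − 0.657829) = 0.9860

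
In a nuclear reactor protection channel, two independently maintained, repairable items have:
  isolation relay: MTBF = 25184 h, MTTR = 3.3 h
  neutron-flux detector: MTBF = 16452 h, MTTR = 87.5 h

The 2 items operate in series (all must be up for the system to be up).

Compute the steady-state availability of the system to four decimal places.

A(isolation relay) = MTBF/(MTBF+MTTR) = 25184/(25184+3.3) = 0.999869
A(neutron-flux detector) = MTBF/(MTBF+MTTR) = 16452/(16452+87.5) = 0.994710
Series availability: 0.999869 × 0.994710 = 0.9946

0.9946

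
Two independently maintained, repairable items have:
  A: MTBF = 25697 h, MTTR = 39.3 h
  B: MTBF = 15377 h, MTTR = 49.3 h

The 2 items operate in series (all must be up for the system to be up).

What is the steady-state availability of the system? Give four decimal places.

0.9953

A(A) = MTBF/(MTBF+MTTR) = 25697/(25697+39.3) = 0.998473
A(B) = MTBF/(MTBF+MTTR) = 15377/(15377+49.3) = 0.996804
Series availability: 0.998473 × 0.996804 = 0.9953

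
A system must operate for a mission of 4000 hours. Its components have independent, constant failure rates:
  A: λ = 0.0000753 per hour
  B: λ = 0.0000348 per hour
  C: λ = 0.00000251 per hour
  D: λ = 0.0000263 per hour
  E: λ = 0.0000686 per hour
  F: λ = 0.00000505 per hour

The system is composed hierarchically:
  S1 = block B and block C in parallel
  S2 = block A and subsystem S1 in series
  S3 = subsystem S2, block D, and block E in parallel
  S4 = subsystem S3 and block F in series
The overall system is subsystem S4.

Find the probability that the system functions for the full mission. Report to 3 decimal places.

R(A) = exp(−0.0000753 × 4000) = 0.73993
R(B) = exp(−0.0000348 × 4000) = 0.87005
R(C) = exp(−0.00000251 × 4000) = 0.99001
R(D) = exp(−0.0000263 × 4000) = 0.90014
R(E) = exp(−0.0000686 × 4000) = 0.76003
R(F) = exp(−0.00000505 × 4000) = 0.98000
Parallel (B and C): 1 − (1 − 0.87005)(1 − 0.99001) = 0.99870
Series (A and [0.99870]): 0.73993 × 0.99870 = 0.73897
Parallel ([0.73897], D, and E): 1 − (1 − 0.73897)(1 − 0.90014)(1 − 0.76003) = 0.99374
Series ([0.99374] and F): 0.99374 × 0.98000 = 0.974

0.974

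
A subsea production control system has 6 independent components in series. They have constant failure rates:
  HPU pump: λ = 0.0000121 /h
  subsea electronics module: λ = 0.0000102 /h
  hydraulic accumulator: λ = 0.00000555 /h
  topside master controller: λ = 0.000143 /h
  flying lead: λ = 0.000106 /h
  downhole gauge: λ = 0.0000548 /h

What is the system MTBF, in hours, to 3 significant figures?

3020

Series of exponential components: λ_sys = Σ λ_i
λ_sys = 0.0000121 + 0.0000102 + 0.00000555 + 0.000143 + 0.000106 + 0.0000548 = 3.3165e-04 /h
MTBF = 1 / λ_sys = 3020 h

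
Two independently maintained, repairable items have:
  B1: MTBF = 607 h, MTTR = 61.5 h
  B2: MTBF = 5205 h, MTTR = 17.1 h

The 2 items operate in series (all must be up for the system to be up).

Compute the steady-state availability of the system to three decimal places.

0.905

A(B1) = MTBF/(MTBF+MTTR) = 607/(607+61.5) = 0.908003
A(B2) = MTBF/(MTBF+MTTR) = 5205/(5205+17.1) = 0.996725
Series availability: 0.908003 × 0.996725 = 0.905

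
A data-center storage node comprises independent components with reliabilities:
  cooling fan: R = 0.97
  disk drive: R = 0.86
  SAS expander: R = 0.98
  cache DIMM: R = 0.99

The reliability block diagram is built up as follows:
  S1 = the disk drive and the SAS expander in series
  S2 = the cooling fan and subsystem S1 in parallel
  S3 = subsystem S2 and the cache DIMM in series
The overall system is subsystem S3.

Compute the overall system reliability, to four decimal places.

0.9853

Series (disk drive and SAS expander): 0.860000 × 0.980000 = 0.842800
Parallel (cooling fan and [0.842800]): 1 − (1 − 0.970000)(1 − 0.842800) = 0.995284
Series ([0.995284] and cache DIMM): 0.995284 × 0.990000 = 0.9853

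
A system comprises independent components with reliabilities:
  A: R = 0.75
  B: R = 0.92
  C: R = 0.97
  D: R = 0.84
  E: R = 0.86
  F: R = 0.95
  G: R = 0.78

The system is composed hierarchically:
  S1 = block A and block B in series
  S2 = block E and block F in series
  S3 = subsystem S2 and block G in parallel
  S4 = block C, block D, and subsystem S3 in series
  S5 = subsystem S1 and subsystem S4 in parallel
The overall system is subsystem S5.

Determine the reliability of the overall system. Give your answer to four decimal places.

Series (A and B): 0.750000 × 0.920000 = 0.690000
Series (E and F): 0.860000 × 0.950000 = 0.817000
Parallel ([0.817000] and G): 1 − (1 − 0.817000)(1 − 0.780000) = 0.959740
Series (C, D, and [0.959740]): 0.970000 × 0.840000 × 0.959740 = 0.781996
Parallel ([0.690000] and [0.781996]): 1 − (1 − 0.690000)(1 − 0.781996) = 0.9324

0.9324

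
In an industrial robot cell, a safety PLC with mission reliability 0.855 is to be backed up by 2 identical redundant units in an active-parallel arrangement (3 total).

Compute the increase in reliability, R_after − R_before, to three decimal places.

R_before = 0.855
R_after = 1 − (1 − 0.855)^3 = 0.997
ΔR = 0.997 − 0.855 = 0.142

0.142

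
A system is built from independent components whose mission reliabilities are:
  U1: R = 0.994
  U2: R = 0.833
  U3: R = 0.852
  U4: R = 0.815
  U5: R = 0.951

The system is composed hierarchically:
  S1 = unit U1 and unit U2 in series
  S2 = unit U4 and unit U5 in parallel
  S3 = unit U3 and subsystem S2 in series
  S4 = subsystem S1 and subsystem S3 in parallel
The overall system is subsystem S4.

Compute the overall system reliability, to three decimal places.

Series (U1 and U2): 0.99400 × 0.83300 = 0.82800
Parallel (U4 and U5): 1 − (1 − 0.81500)(1 − 0.95100) = 0.99094
Series (U3 and [0.99094]): 0.85200 × 0.99094 = 0.84428
Parallel ([0.82800] and [0.84428]): 1 − (1 − 0.82800)(1 − 0.84428) = 0.973

0.973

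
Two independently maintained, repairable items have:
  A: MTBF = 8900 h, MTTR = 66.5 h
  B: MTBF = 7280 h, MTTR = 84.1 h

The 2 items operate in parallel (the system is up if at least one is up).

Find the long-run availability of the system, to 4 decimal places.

A(A) = MTBF/(MTBF+MTTR) = 8900/(8900+66.5) = 0.992584
A(B) = MTBF/(MTBF+MTTR) = 7280/(7280+84.1) = 0.988580
Parallel availability: 1 − (1 − 0.992584)(1 − 0.988580) = 0.9999

0.9999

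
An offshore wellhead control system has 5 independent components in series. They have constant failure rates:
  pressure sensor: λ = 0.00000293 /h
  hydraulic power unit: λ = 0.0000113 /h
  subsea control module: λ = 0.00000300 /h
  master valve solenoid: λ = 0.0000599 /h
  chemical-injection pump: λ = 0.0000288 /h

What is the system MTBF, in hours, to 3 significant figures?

Series of exponential components: λ_sys = Σ λ_i
λ_sys = 0.00000293 + 0.0000113 + 0.00000300 + 0.0000599 + 0.0000288 = 1.0593e-04 /h
MTBF = 1 / λ_sys = 9440 h

9440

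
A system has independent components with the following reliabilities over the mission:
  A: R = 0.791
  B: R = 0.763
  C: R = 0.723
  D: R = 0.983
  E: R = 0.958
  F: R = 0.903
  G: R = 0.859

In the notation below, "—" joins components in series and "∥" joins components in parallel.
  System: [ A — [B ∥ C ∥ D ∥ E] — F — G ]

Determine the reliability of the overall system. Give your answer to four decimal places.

Parallel (B, C, D, and E): 1 − (1 − 0.763000)(1 − 0.723000)(1 − 0.983000)(1 − 0.958000) = 0.999953
Series (A, [0.999953], F, and G): 0.791000 × 0.999953 × 0.903000 × 0.859000 = 0.6135

0.6135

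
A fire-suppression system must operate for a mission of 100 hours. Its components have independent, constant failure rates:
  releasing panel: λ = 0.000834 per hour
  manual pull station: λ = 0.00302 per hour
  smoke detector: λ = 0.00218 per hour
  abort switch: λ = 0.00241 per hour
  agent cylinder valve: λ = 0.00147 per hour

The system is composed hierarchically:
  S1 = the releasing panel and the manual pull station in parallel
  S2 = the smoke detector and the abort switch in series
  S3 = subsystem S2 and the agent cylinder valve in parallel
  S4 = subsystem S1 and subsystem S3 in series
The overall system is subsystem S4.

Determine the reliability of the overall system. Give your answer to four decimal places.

R(releasing panel) = exp(−0.000834 × 100) = 0.919983
R(manual pull station) = exp(−0.00302 × 100) = 0.739338
R(smoke detector) = exp(−0.00218 × 100) = 0.804125
R(abort switch) = exp(−0.00241 × 100) = 0.785842
R(agent cylinder valve) = exp(−0.00147 × 100) = 0.863294
Parallel (releasing panel and manual pull station): 1 − (1 − 0.919983)(1 − 0.739338) = 0.979143
Series (smoke detector and abort switch): 0.804125 × 0.785842 = 0.631915
Parallel ([0.631915] and agent cylinder valve): 1 − (1 − 0.631915)(1 − 0.863294) = 0.949681
Series ([0.979143] and [0.949681]): 0.979143 × 0.949681 = 0.9299

0.9299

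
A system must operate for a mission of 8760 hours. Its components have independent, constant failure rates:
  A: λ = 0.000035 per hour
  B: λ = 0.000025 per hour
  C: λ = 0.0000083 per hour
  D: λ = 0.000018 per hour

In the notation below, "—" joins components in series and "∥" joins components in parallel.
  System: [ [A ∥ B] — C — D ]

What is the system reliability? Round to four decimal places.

R(A) = exp(−0.000035 × 8760) = 0.735945
R(B) = exp(−0.000025 × 8760) = 0.803322
R(C) = exp(−0.0000083 × 8760) = 0.929872
R(D) = exp(−0.000018 × 8760) = 0.854123
Parallel (A and B): 1 − (1 − 0.735945)(1 − 0.803322) = 0.948066
Series ([0.948066], C, and D): 0.948066 × 0.929872 × 0.854123 = 0.7530

0.7530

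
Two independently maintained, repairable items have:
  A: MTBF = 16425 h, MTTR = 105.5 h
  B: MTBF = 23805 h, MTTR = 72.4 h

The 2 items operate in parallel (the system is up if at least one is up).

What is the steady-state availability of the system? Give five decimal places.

0.99998

A(A) = MTBF/(MTBF+MTTR) = 16425/(16425+105.5) = 0.993618
A(B) = MTBF/(MTBF+MTTR) = 23805/(23805+72.4) = 0.996968
Parallel availability: 1 − (1 − 0.993618)(1 − 0.996968) = 0.99998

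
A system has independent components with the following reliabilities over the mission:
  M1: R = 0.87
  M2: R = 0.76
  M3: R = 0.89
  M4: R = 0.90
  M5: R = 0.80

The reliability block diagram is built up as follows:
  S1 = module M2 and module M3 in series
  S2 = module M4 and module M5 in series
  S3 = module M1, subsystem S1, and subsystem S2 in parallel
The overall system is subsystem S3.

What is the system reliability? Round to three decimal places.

Series (M2 and M3): 0.76000 × 0.89000 = 0.67640
Series (M4 and M5): 0.90000 × 0.80000 = 0.72000
Parallel (M1, [0.67640], and [0.72000]): 1 − (1 − 0.87000)(1 − 0.67640)(1 − 0.72000) = 0.988

0.988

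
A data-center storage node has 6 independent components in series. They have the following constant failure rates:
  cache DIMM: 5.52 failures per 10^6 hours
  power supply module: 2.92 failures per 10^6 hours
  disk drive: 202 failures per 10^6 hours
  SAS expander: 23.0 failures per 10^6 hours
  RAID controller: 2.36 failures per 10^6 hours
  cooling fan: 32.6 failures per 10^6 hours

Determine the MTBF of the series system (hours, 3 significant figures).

3730

Series of exponential components: λ_sys = Σ λ_i
λ_sys = 0.00000552 + 0.00000292 + 0.000202 + 0.0000230 + 0.00000236 + 0.0000326 = 2.6840e-04 /h
MTBF = 1 / λ_sys = 3730 h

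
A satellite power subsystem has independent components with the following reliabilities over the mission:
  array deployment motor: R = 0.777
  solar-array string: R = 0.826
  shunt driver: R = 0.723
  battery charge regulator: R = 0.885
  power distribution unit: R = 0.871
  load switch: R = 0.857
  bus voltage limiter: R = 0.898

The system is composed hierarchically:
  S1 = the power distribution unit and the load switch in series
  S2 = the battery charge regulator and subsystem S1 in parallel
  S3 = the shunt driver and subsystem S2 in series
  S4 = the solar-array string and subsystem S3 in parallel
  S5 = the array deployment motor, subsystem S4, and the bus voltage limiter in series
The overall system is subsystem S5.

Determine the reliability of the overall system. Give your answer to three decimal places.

Series (power distribution unit and load switch): 0.87100 × 0.85700 = 0.74645
Parallel (battery charge regulator and [0.74645]): 1 − (1 − 0.88500)(1 − 0.74645) = 0.97084
Series (shunt driver and [0.97084]): 0.72300 × 0.97084 = 0.70192
Parallel (solar-array string and [0.70192]): 1 − (1 − 0.82600)(1 − 0.70192) = 0.94813
Series (array deployment motor, [0.94813], and bus voltage limiter): 0.77700 × 0.94813 × 0.89800 = 0.662

0.662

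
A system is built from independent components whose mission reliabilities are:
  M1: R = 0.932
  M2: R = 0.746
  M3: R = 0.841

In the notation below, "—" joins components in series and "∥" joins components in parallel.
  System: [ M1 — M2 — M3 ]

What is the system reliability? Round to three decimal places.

0.585

Series (M1, M2, and M3): 0.93200 × 0.74600 × 0.84100 = 0.585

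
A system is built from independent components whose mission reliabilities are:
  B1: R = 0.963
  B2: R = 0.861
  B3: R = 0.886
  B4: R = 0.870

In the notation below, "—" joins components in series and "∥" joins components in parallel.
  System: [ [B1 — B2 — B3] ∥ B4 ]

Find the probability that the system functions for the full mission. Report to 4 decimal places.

Series (B1, B2, and B3): 0.963000 × 0.861000 × 0.886000 = 0.734621
Parallel ([0.734621] and B4): 1 − (1 − 0.734621)(1 − 0.870000) = 0.9655

0.9655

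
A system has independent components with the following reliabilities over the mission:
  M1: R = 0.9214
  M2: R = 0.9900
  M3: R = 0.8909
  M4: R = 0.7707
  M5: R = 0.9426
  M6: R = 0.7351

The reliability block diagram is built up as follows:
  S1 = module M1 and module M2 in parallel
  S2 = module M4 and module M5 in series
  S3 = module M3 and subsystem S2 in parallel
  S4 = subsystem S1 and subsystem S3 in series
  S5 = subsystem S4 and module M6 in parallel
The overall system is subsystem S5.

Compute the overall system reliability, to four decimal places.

Parallel (M1 and M2): 1 − (1 − 0.921400)(1 − 0.990000) = 0.999214
Series (M4 and M5): 0.770700 × 0.942600 = 0.726462
Parallel (M3 and [0.726462]): 1 − (1 − 0.890900)(1 − 0.726462) = 0.970157
Series ([0.999214] and [0.970157]): 0.999214 × 0.970157 = 0.969394
Parallel ([0.969394] and M6): 1 − (1 − 0.969394)(1 − 0.735100) = 0.9919

0.9919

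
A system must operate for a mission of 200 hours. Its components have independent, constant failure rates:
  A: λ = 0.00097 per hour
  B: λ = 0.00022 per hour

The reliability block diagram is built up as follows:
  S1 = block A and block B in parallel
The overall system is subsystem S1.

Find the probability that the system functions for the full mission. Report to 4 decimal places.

0.9924

R(A) = exp(−0.00097 × 200) = 0.823658
R(B) = exp(−0.00022 × 200) = 0.956954
Parallel (A and B): 1 − (1 − 0.823658)(1 − 0.956954) = 0.9924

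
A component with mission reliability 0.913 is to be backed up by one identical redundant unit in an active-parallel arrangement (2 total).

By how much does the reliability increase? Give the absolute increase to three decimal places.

0.079

R_before = 0.913
R_after = 1 − (1 − 0.913)^2 = 0.992
ΔR = 0.992 − 0.913 = 0.079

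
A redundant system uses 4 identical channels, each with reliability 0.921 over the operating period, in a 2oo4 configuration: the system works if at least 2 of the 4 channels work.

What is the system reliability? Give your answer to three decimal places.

R = Σ_{i=2}^{4} C(4,i) p^i (1−p)^{4−i} with p = 0.921
C(4,2)·0.921^2·0.079^2 = 0.03176
C(4,3)·0.921^3·0.079^1 = 0.24687
C(4,4)·0.921^4·0.079^0 = 0.71951
Sum = 0.998

0.998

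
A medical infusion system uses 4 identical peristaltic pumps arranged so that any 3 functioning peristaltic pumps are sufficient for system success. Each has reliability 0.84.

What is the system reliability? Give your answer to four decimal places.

R = Σ_{i=3}^{4} C(4,i) p^i (1−p)^{4−i} with p = 0.84
C(4,3)·0.84^3·0.16^1 = 0.379331
C(4,4)·0.84^4·0.16^0 = 0.497871
Sum = 0.8772

0.8772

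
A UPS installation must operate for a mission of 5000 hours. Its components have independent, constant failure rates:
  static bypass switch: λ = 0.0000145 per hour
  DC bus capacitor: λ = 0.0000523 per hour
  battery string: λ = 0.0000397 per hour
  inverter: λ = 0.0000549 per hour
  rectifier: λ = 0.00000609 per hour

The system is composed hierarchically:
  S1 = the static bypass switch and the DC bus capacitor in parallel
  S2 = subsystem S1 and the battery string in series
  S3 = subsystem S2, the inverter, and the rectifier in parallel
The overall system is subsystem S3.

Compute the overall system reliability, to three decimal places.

R(static bypass switch) = exp(−0.0000145 × 5000) = 0.93007
R(DC bus capacitor) = exp(−0.0000523 × 5000) = 0.76990
R(battery string) = exp(−0.0000397 × 5000) = 0.81996
R(inverter) = exp(−0.0000549 × 5000) = 0.75995
R(rectifier) = exp(−0.00000609 × 5000) = 0.97001
Parallel (static bypass switch and DC bus capacitor): 1 − (1 − 0.93007)(1 − 0.76990) = 0.98391
Series ([0.98391] and battery string): 0.98391 × 0.81996 = 0.80677
Parallel ([0.80677], inverter, and rectifier): 1 − (1 − 0.80677)(1 − 0.75995)(1 − 0.97001) = 0.999

0.999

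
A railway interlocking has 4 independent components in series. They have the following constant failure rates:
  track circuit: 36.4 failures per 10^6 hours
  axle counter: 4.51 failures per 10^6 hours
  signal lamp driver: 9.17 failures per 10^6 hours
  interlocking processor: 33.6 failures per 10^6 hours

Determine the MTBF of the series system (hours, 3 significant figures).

Series of exponential components: λ_sys = Σ λ_i
λ_sys = 0.0000364 + 0.00000451 + 0.00000917 + 0.0000336 = 8.3680e-05 /h
MTBF = 1 / λ_sys = 12000 h

12000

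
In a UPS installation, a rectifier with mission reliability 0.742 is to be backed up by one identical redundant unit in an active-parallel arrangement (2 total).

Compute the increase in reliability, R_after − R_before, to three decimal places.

0.191

R_before = 0.742
R_after = 1 − (1 − 0.742)^2 = 0.933
ΔR = 0.933 − 0.742 = 0.191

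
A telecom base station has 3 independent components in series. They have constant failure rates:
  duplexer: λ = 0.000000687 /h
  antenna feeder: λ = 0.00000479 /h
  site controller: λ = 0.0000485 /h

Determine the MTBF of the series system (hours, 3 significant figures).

Series of exponential components: λ_sys = Σ λ_i
λ_sys = 0.000000687 + 0.00000479 + 0.0000485 = 5.3977e-05 /h
MTBF = 1 / λ_sys = 18500 h

18500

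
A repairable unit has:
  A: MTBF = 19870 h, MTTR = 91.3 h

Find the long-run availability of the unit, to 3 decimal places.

0.995

A(A) = MTBF/(MTBF+MTTR) = 19870/(19870+91.3) = 0.995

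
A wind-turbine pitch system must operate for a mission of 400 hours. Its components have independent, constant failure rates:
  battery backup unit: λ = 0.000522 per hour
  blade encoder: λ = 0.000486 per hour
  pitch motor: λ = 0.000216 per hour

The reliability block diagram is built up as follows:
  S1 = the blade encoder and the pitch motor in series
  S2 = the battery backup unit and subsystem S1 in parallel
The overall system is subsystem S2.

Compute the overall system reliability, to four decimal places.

0.9539

R(battery backup unit) = exp(−0.000522 × 400) = 0.811558
R(blade encoder) = exp(−0.000486 × 400) = 0.823329
R(pitch motor) = exp(−0.000216 × 400) = 0.917227
Series (blade encoder and pitch motor): 0.823329 × 0.917227 = 0.755180
Parallel (battery backup unit and [0.755180]): 1 − (1 − 0.811558)(1 − 0.755180) = 0.9539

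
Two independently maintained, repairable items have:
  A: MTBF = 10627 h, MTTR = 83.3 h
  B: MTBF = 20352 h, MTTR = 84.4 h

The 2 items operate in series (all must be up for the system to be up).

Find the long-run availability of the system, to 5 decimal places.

A(A) = MTBF/(MTBF+MTTR) = 10627/(10627+83.3) = 0.992222
A(B) = MTBF/(MTBF+MTTR) = 20352/(20352+84.4) = 0.995870
Series availability: 0.992222 × 0.995870 = 0.98812

0.98812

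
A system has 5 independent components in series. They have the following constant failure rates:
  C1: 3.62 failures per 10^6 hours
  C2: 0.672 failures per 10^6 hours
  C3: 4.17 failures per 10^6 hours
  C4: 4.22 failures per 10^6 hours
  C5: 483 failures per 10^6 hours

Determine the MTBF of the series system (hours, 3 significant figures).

Series of exponential components: λ_sys = Σ λ_i
λ_sys = 0.00000362 + 0.000000672 + 0.00000417 + 0.00000422 + 0.000483 = 4.9568e-04 /h
MTBF = 1 / λ_sys = 2020 h

2020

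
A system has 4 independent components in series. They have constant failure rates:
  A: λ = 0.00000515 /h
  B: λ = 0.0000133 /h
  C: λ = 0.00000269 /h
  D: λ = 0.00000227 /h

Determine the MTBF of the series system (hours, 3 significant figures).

Series of exponential components: λ_sys = Σ λ_i
λ_sys = 0.00000515 + 0.0000133 + 0.00000269 + 0.00000227 = 2.3410e-05 /h
MTBF = 1 / λ_sys = 42700 h

42700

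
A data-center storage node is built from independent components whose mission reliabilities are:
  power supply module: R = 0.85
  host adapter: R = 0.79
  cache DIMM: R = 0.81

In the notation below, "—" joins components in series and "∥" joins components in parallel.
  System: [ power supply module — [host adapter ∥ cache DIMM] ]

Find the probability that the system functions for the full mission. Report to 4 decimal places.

0.8161

Parallel (host adapter and cache DIMM): 1 − (1 − 0.790000)(1 − 0.810000) = 0.960100
Series (power supply module and [0.960100]): 0.850000 × 0.960100 = 0.8161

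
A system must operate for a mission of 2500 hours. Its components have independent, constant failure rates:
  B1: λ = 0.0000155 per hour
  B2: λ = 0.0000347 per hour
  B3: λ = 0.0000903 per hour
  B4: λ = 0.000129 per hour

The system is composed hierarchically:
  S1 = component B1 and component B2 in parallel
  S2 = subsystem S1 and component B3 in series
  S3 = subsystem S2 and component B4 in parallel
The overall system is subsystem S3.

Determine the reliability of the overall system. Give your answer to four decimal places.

R(B1) = exp(−0.0000155 × 2500) = 0.961991
R(B2) = exp(−0.0000347 × 2500) = 0.916906
R(B3) = exp(−0.0000903 × 2500) = 0.797918
R(B4) = exp(−0.000129 × 2500) = 0.724336
Parallel (B1 and B2): 1 − (1 − 0.961991)(1 − 0.916906) = 0.996842
Series ([0.996842] and B3): 0.996842 × 0.797918 = 0.795398
Parallel ([0.795398] and B4): 1 − (1 − 0.795398)(1 − 0.724336) = 0.9436

0.9436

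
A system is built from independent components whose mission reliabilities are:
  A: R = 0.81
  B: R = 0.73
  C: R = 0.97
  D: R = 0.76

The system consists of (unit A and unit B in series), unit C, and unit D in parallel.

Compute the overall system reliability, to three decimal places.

Series (A and B): 0.81000 × 0.73000 = 0.59130
Parallel ([0.59130], C, and D): 1 − (1 − 0.59130)(1 − 0.97000)(1 − 0.76000) = 0.997

0.997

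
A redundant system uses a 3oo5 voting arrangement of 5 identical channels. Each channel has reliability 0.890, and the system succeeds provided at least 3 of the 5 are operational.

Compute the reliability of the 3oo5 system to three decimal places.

R = Σ_{i=3}^{5} C(5,i) p^i (1−p)^{5−i} with p = 0.890
C(5,3)·0.890^3·0.110^2 = 0.08530
C(5,4)·0.890^4·0.110^1 = 0.34508
C(5,5)·0.890^5·0.110^0 = 0.55841
Sum = 0.989

0.989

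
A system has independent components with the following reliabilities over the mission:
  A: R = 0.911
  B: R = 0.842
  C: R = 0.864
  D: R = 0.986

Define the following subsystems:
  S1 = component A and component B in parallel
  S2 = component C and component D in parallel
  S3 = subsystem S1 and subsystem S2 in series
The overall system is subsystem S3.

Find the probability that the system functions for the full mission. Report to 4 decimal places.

Parallel (A and B): 1 − (1 − 0.911000)(1 − 0.842000) = 0.985938
Parallel (C and D): 1 − (1 − 0.864000)(1 − 0.986000) = 0.998096
Series ([0.985938] and [0.998096]): 0.985938 × 0.998096 = 0.9841

0.9841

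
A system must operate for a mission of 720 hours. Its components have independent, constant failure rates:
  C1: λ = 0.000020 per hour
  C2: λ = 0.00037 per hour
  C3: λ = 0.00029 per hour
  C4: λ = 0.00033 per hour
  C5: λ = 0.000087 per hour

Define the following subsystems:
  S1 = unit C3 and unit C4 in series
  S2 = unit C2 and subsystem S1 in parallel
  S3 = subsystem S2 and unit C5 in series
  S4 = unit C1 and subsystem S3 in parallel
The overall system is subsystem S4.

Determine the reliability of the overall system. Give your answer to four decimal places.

0.9980

R(C1) = exp(−0.000020 × 720) = 0.985703
R(C2) = exp(−0.00037 × 720) = 0.766133
R(C3) = exp(−0.00029 × 720) = 0.811558
R(C4) = exp(−0.00033 × 720) = 0.788518
R(C5) = exp(−0.000087 × 720) = 0.939282
Series (C3 and C4): 0.811558 × 0.788518 = 0.639928
Parallel (C2 and [0.639928]): 1 − (1 − 0.766133)(1 − 0.639928) = 0.915791
Series ([0.915791] and C5): 0.915791 × 0.939282 = 0.860186
Parallel (C1 and [0.860186]): 1 − (1 − 0.985703)(1 − 0.860186) = 0.9980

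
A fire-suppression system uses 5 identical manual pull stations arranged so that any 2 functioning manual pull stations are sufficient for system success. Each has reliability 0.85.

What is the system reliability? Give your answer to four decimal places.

0.9978

R = Σ_{i=2}^{5} C(5,i) p^i (1−p)^{5−i} with p = 0.85
C(5,2)·0.85^2·0.15^3 = 0.024384
C(5,3)·0.85^3·0.15^2 = 0.138178
C(5,4)·0.85^4·0.15^1 = 0.391505
C(5,5)·0.85^5·0.15^0 = 0.443705
Sum = 0.9978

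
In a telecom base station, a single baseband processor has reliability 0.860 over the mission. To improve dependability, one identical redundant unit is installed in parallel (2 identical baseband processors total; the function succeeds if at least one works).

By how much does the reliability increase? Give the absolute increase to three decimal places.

R_before = 0.860
R_after = 1 − (1 − 0.860)^2 = 0.980
ΔR = 0.980 − 0.860 = 0.120

0.120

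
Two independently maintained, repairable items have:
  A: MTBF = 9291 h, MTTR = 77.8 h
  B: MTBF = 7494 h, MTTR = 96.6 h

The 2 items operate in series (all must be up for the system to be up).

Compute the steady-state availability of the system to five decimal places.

A(A) = MTBF/(MTBF+MTTR) = 9291/(9291+77.8) = 0.991696
A(B) = MTBF/(MTBF+MTTR) = 7494/(7494+96.6) = 0.987274
Series availability: 0.991696 × 0.987274 = 0.97908

0.97908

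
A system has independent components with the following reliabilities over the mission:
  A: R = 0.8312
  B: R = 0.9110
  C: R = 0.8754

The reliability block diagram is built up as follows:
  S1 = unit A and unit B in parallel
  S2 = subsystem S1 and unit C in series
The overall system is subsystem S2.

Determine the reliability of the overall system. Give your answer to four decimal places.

Parallel (A and B): 1 − (1 − 0.831200)(1 − 0.911000) = 0.984977
Series ([0.984977] and C): 0.984977 × 0.875400 = 0.8622

0.8622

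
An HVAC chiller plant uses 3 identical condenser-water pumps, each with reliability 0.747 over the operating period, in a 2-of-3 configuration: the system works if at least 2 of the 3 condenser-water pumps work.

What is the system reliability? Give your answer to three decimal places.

0.840

R = Σ_{i=2}^{3} C(3,i) p^i (1−p)^{3−i} with p = 0.747
C(3,2)·0.747^2·0.253^1 = 0.42353
C(3,3)·0.747^3·0.253^0 = 0.41683
Sum = 0.840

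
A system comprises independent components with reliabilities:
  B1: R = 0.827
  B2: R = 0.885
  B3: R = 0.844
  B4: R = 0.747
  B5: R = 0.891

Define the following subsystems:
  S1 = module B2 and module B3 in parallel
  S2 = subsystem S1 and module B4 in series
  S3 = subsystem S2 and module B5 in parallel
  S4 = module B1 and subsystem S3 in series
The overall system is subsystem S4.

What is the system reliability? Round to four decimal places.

Parallel (B2 and B3): 1 − (1 − 0.885000)(1 − 0.844000) = 0.982060
Series ([0.982060] and B4): 0.982060 × 0.747000 = 0.733599
Parallel ([0.733599] and B5): 1 − (1 − 0.733599)(1 − 0.891000) = 0.970962
Series (B1 and [0.970962]): 0.827000 × 0.970962 = 0.8030

0.8030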